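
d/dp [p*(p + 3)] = 2*p + 3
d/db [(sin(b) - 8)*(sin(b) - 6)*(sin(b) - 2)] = (3*sin(b)^2 - 32*sin(b) + 76)*cos(b)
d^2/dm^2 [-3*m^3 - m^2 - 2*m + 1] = -18*m - 2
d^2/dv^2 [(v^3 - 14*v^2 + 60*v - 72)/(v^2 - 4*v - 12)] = 64/(v^3 + 6*v^2 + 12*v + 8)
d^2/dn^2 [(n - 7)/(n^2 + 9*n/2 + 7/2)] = 4*((5 - 6*n)*(2*n^2 + 9*n + 7) + (n - 7)*(4*n + 9)^2)/(2*n^2 + 9*n + 7)^3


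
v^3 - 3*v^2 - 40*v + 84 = (v - 7)*(v - 2)*(v + 6)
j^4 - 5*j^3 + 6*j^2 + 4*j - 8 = (j - 2)^3*(j + 1)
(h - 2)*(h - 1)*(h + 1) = h^3 - 2*h^2 - h + 2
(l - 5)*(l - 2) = l^2 - 7*l + 10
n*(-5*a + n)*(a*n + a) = -5*a^2*n^2 - 5*a^2*n + a*n^3 + a*n^2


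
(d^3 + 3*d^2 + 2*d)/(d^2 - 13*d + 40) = d*(d^2 + 3*d + 2)/(d^2 - 13*d + 40)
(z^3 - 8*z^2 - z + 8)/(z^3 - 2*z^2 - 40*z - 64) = (z^2 - 1)/(z^2 + 6*z + 8)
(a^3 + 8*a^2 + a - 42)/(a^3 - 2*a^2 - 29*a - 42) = (a^2 + 5*a - 14)/(a^2 - 5*a - 14)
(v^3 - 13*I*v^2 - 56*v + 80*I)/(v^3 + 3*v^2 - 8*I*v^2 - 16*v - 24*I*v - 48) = (v - 5*I)/(v + 3)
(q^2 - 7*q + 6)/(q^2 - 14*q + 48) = (q - 1)/(q - 8)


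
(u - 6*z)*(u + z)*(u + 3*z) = u^3 - 2*u^2*z - 21*u*z^2 - 18*z^3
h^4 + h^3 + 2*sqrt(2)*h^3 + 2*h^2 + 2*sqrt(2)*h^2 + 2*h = h*(h + 1)*(h + sqrt(2))^2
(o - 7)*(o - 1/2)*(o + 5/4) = o^3 - 25*o^2/4 - 47*o/8 + 35/8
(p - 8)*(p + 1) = p^2 - 7*p - 8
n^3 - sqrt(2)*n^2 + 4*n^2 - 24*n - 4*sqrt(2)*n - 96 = (n + 4)*(n - 4*sqrt(2))*(n + 3*sqrt(2))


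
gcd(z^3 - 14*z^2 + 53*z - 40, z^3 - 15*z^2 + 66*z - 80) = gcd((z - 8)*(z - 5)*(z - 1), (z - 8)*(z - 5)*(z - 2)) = z^2 - 13*z + 40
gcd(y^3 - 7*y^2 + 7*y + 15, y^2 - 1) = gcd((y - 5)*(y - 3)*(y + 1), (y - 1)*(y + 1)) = y + 1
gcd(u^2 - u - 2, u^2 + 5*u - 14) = u - 2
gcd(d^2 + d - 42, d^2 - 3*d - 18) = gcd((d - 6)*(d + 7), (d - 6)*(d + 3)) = d - 6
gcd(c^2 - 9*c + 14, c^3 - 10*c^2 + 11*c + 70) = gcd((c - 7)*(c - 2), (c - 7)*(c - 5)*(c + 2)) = c - 7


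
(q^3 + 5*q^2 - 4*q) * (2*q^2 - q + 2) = 2*q^5 + 9*q^4 - 11*q^3 + 14*q^2 - 8*q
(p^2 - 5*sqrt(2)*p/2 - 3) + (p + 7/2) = p^2 - 5*sqrt(2)*p/2 + p + 1/2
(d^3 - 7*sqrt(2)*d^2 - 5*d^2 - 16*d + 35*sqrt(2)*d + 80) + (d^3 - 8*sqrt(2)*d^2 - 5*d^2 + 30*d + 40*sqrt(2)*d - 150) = 2*d^3 - 15*sqrt(2)*d^2 - 10*d^2 + 14*d + 75*sqrt(2)*d - 70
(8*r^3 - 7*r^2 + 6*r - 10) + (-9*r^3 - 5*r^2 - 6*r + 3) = -r^3 - 12*r^2 - 7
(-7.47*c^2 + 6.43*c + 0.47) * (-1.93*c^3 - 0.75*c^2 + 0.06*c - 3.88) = 14.4171*c^5 - 6.8074*c^4 - 6.1778*c^3 + 29.0169*c^2 - 24.9202*c - 1.8236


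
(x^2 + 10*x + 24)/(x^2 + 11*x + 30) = (x + 4)/(x + 5)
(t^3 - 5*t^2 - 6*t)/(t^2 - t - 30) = t*(t + 1)/(t + 5)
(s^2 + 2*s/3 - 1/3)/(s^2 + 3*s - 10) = (3*s^2 + 2*s - 1)/(3*(s^2 + 3*s - 10))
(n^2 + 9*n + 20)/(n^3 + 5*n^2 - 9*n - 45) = (n + 4)/(n^2 - 9)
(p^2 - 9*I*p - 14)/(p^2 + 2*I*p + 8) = (p - 7*I)/(p + 4*I)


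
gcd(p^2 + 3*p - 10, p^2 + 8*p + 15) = p + 5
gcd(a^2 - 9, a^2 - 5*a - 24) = a + 3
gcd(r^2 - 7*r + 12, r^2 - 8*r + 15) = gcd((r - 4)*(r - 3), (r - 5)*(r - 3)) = r - 3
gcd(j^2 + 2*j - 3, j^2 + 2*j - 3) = j^2 + 2*j - 3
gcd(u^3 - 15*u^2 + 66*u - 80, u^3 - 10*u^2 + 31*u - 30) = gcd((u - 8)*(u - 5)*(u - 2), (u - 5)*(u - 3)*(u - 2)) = u^2 - 7*u + 10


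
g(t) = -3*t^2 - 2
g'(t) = -6*t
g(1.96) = -13.52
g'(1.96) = -11.76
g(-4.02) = -50.48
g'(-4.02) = 24.12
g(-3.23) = -33.30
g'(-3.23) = 19.38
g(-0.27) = -2.22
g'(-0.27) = 1.62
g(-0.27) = -2.22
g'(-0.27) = 1.62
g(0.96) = -4.76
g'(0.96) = -5.76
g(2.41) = -19.42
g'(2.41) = -14.46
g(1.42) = -8.05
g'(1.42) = -8.52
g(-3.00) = -29.00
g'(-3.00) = 18.00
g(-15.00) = -677.00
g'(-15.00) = 90.00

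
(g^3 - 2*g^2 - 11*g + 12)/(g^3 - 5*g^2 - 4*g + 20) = (g^3 - 2*g^2 - 11*g + 12)/(g^3 - 5*g^2 - 4*g + 20)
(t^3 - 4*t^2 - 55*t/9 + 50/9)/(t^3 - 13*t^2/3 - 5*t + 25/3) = (t - 2/3)/(t - 1)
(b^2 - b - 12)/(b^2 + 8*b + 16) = (b^2 - b - 12)/(b^2 + 8*b + 16)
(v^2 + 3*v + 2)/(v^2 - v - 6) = (v + 1)/(v - 3)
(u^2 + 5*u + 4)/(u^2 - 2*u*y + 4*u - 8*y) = (-u - 1)/(-u + 2*y)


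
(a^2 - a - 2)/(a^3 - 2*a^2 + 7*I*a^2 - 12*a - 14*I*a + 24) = (a + 1)/(a^2 + 7*I*a - 12)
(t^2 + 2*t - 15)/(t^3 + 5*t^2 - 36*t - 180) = (t - 3)/(t^2 - 36)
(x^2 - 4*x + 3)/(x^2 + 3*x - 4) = (x - 3)/(x + 4)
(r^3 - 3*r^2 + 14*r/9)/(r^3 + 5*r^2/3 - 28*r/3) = (r - 2/3)/(r + 4)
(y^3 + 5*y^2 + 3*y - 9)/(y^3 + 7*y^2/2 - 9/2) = 2*(y + 3)/(2*y + 3)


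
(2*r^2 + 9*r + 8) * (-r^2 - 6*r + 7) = -2*r^4 - 21*r^3 - 48*r^2 + 15*r + 56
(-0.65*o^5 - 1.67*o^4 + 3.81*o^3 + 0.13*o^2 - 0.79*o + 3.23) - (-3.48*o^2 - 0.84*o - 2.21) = -0.65*o^5 - 1.67*o^4 + 3.81*o^3 + 3.61*o^2 + 0.0499999999999999*o + 5.44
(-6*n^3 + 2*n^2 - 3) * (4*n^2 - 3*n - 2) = -24*n^5 + 26*n^4 + 6*n^3 - 16*n^2 + 9*n + 6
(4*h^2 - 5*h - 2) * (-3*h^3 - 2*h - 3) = -12*h^5 + 15*h^4 - 2*h^3 - 2*h^2 + 19*h + 6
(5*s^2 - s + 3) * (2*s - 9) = 10*s^3 - 47*s^2 + 15*s - 27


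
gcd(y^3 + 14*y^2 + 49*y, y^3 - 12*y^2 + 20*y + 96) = 1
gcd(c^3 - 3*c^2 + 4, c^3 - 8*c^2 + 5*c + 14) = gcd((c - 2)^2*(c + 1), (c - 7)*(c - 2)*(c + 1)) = c^2 - c - 2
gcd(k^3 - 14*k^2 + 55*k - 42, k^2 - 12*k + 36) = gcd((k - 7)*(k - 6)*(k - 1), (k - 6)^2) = k - 6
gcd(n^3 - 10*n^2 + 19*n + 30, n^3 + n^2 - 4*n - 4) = n + 1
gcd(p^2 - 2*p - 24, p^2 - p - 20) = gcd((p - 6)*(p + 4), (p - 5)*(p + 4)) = p + 4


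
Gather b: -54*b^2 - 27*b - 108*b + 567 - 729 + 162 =-54*b^2 - 135*b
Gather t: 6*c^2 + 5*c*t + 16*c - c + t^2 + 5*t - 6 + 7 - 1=6*c^2 + 15*c + t^2 + t*(5*c + 5)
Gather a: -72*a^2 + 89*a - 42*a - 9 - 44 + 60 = -72*a^2 + 47*a + 7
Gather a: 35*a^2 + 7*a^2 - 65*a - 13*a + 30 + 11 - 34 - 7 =42*a^2 - 78*a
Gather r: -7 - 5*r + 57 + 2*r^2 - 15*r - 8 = 2*r^2 - 20*r + 42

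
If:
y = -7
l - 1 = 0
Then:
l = 1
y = -7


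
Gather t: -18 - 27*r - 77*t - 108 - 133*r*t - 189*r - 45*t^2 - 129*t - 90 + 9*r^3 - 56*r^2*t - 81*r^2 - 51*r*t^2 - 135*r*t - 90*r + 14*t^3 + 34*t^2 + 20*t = 9*r^3 - 81*r^2 - 306*r + 14*t^3 + t^2*(-51*r - 11) + t*(-56*r^2 - 268*r - 186) - 216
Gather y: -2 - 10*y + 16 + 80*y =70*y + 14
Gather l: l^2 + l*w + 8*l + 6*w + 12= l^2 + l*(w + 8) + 6*w + 12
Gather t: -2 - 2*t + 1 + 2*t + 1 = 0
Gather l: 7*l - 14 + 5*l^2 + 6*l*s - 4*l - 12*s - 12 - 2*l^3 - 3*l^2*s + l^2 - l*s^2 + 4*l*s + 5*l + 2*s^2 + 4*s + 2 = -2*l^3 + l^2*(6 - 3*s) + l*(-s^2 + 10*s + 8) + 2*s^2 - 8*s - 24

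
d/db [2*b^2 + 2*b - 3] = 4*b + 2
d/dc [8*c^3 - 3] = 24*c^2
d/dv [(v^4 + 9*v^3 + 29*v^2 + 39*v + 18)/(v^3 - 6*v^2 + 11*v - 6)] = (v^6 - 12*v^5 - 50*v^4 + 96*v^3 + 337*v^2 - 132*v - 432)/(v^6 - 12*v^5 + 58*v^4 - 144*v^3 + 193*v^2 - 132*v + 36)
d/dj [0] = 0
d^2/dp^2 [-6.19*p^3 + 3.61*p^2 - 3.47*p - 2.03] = 7.22 - 37.14*p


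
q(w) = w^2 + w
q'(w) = 2*w + 1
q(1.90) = 5.51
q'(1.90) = 4.80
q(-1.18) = 0.21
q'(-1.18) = -1.36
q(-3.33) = 7.76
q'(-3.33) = -5.66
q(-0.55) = -0.25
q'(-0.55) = -0.10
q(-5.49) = 24.65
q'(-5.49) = -9.98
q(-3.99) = 11.93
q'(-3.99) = -6.98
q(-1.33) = 0.44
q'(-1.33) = -1.66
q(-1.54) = 0.83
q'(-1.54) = -2.08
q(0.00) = 0.00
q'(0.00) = 1.00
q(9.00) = 90.00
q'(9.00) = 19.00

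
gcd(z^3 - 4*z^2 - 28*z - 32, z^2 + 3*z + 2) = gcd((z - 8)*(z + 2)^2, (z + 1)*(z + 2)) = z + 2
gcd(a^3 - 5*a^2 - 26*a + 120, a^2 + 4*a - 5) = a + 5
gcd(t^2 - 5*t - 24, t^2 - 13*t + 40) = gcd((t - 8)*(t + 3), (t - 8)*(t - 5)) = t - 8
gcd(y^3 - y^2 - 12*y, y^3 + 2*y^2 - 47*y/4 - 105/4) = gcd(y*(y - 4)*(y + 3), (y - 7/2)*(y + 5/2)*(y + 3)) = y + 3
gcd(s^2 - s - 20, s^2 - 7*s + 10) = s - 5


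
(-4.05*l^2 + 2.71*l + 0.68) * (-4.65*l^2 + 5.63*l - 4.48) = 18.8325*l^4 - 35.403*l^3 + 30.2393*l^2 - 8.3124*l - 3.0464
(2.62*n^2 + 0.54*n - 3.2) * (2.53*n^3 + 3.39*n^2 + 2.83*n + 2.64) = 6.6286*n^5 + 10.248*n^4 + 1.1492*n^3 - 2.403*n^2 - 7.6304*n - 8.448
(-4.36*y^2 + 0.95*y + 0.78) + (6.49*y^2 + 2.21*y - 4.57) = 2.13*y^2 + 3.16*y - 3.79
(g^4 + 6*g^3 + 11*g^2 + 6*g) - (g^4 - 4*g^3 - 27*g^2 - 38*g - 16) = 10*g^3 + 38*g^2 + 44*g + 16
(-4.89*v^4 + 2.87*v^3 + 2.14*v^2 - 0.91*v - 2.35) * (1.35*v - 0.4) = -6.6015*v^5 + 5.8305*v^4 + 1.741*v^3 - 2.0845*v^2 - 2.8085*v + 0.94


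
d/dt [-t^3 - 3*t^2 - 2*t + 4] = -3*t^2 - 6*t - 2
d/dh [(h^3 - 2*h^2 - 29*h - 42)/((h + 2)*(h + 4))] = (h^2 + 8*h + 5)/(h^2 + 8*h + 16)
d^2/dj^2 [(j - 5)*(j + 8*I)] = 2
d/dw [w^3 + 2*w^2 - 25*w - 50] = 3*w^2 + 4*w - 25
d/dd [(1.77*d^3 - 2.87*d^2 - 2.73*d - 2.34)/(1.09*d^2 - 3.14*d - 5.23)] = (1.9293*d^4 - 11.1156*d^3 - 15.7838*d^2 + 35.1214*d + 6.9303)/(1.1881*d^4 - 6.8452*d^3 - 1.5418*d^2 + 32.8444*d + 27.3529)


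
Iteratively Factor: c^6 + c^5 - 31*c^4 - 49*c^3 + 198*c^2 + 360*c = (c + 2)*(c^5 - c^4 - 29*c^3 + 9*c^2 + 180*c) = (c - 3)*(c + 2)*(c^4 + 2*c^3 - 23*c^2 - 60*c) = (c - 3)*(c + 2)*(c + 4)*(c^3 - 2*c^2 - 15*c) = (c - 5)*(c - 3)*(c + 2)*(c + 4)*(c^2 + 3*c) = (c - 5)*(c - 3)*(c + 2)*(c + 3)*(c + 4)*(c)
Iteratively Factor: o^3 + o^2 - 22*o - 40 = (o + 4)*(o^2 - 3*o - 10) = (o + 2)*(o + 4)*(o - 5)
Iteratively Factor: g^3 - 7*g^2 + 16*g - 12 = (g - 2)*(g^2 - 5*g + 6) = (g - 3)*(g - 2)*(g - 2)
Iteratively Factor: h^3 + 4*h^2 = (h)*(h^2 + 4*h) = h*(h + 4)*(h)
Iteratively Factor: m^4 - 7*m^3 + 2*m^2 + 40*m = (m - 4)*(m^3 - 3*m^2 - 10*m) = (m - 5)*(m - 4)*(m^2 + 2*m) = (m - 5)*(m - 4)*(m + 2)*(m)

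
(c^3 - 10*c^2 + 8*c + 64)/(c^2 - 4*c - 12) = (c^2 - 12*c + 32)/(c - 6)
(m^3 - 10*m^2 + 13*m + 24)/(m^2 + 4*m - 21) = (m^2 - 7*m - 8)/(m + 7)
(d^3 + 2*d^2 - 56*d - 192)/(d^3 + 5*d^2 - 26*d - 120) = (d - 8)/(d - 5)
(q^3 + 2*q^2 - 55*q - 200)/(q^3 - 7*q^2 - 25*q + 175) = (q^2 - 3*q - 40)/(q^2 - 12*q + 35)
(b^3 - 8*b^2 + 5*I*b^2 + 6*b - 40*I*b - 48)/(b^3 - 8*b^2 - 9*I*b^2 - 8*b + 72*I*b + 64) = (b + 6*I)/(b - 8*I)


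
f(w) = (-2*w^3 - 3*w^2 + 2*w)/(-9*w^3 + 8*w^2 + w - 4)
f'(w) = (-6*w^2 - 6*w + 2)/(-9*w^3 + 8*w^2 + w - 4) + (27*w^2 - 16*w - 1)*(-2*w^3 - 3*w^2 + 2*w)/(-9*w^3 + 8*w^2 + w - 4)^2 = (-43*w^4 + 32*w^3 + 5*w^2 + 24*w - 8)/(81*w^6 - 144*w^5 + 46*w^4 + 88*w^3 - 63*w^2 - 8*w + 16)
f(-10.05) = 0.17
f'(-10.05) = -0.00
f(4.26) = 0.36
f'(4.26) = -0.04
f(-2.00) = 0.00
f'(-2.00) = -0.10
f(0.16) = -0.06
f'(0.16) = -0.29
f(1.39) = 0.74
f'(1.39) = -0.31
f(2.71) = 0.46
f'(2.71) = -0.11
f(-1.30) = -0.12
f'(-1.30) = -0.29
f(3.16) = 0.42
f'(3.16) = -0.08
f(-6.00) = 0.14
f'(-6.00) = -0.01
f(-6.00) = 0.14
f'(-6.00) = -0.01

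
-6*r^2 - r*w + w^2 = (-3*r + w)*(2*r + w)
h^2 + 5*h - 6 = (h - 1)*(h + 6)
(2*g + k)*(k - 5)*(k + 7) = 2*g*k^2 + 4*g*k - 70*g + k^3 + 2*k^2 - 35*k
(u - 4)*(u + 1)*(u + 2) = u^3 - u^2 - 10*u - 8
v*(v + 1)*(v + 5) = v^3 + 6*v^2 + 5*v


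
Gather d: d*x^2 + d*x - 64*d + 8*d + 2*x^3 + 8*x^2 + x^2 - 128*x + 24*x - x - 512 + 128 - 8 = d*(x^2 + x - 56) + 2*x^3 + 9*x^2 - 105*x - 392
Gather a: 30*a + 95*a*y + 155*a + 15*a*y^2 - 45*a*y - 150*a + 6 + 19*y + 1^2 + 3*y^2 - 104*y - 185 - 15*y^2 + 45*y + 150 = a*(15*y^2 + 50*y + 35) - 12*y^2 - 40*y - 28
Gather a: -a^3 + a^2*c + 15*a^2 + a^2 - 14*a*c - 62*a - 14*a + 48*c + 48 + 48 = -a^3 + a^2*(c + 16) + a*(-14*c - 76) + 48*c + 96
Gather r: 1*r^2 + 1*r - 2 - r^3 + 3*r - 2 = -r^3 + r^2 + 4*r - 4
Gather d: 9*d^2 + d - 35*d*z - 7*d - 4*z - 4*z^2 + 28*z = 9*d^2 + d*(-35*z - 6) - 4*z^2 + 24*z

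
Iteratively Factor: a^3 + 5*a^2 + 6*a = (a + 2)*(a^2 + 3*a) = a*(a + 2)*(a + 3)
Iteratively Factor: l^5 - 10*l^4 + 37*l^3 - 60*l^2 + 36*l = (l - 3)*(l^4 - 7*l^3 + 16*l^2 - 12*l) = (l - 3)*(l - 2)*(l^3 - 5*l^2 + 6*l) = l*(l - 3)*(l - 2)*(l^2 - 5*l + 6) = l*(l - 3)*(l - 2)^2*(l - 3)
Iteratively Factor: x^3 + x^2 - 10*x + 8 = (x + 4)*(x^2 - 3*x + 2) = (x - 2)*(x + 4)*(x - 1)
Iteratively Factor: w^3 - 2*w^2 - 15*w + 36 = (w - 3)*(w^2 + w - 12) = (w - 3)^2*(w + 4)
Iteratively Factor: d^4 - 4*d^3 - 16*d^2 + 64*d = (d + 4)*(d^3 - 8*d^2 + 16*d) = d*(d + 4)*(d^2 - 8*d + 16) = d*(d - 4)*(d + 4)*(d - 4)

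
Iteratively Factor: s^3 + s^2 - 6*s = (s - 2)*(s^2 + 3*s) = (s - 2)*(s + 3)*(s)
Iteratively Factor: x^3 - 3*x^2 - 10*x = (x + 2)*(x^2 - 5*x) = (x - 5)*(x + 2)*(x)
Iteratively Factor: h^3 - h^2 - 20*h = (h)*(h^2 - h - 20) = h*(h + 4)*(h - 5)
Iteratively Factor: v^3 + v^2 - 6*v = (v)*(v^2 + v - 6) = v*(v - 2)*(v + 3)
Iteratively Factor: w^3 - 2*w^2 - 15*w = (w)*(w^2 - 2*w - 15) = w*(w - 5)*(w + 3)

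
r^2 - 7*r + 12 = (r - 4)*(r - 3)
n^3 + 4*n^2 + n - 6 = (n - 1)*(n + 2)*(n + 3)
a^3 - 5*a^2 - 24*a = a*(a - 8)*(a + 3)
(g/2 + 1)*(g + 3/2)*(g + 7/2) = g^3/2 + 7*g^2/2 + 61*g/8 + 21/4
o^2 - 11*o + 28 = (o - 7)*(o - 4)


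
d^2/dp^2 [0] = 0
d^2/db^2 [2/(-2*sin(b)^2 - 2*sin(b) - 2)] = (4*sin(b)^3 + 3*sin(b)^2 - 9*sin(b) - 7)*sin(b)/(sin(b)^2 + sin(b) + 1)^3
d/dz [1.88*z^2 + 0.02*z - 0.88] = 3.76*z + 0.02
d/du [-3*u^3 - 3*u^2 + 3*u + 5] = -9*u^2 - 6*u + 3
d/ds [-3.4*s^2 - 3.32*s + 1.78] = -6.8*s - 3.32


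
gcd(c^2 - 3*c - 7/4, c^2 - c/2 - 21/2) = c - 7/2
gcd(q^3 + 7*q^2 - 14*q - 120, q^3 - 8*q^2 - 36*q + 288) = q + 6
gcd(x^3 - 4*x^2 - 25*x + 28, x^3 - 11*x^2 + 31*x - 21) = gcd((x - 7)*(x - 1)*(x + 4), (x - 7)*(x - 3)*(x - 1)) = x^2 - 8*x + 7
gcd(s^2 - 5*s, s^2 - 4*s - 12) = 1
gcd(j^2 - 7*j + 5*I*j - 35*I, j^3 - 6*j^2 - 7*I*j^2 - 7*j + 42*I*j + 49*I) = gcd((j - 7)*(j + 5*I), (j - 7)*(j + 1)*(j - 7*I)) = j - 7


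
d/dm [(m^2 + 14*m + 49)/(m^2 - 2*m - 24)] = 2*(-8*m^2 - 73*m - 119)/(m^4 - 4*m^3 - 44*m^2 + 96*m + 576)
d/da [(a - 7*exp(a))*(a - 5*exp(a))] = -12*a*exp(a) + 2*a + 70*exp(2*a) - 12*exp(a)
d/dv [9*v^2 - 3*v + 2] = 18*v - 3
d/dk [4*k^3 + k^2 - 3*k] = 12*k^2 + 2*k - 3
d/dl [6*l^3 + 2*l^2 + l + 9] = 18*l^2 + 4*l + 1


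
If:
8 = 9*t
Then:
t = 8/9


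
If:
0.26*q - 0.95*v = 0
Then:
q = 3.65384615384615*v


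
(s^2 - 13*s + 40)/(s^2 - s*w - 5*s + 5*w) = (s - 8)/(s - w)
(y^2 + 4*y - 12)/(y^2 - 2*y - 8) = (-y^2 - 4*y + 12)/(-y^2 + 2*y + 8)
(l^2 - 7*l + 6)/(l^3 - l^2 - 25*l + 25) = (l - 6)/(l^2 - 25)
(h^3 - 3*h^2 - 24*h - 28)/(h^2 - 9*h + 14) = (h^2 + 4*h + 4)/(h - 2)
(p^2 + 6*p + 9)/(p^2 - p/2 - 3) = 2*(p^2 + 6*p + 9)/(2*p^2 - p - 6)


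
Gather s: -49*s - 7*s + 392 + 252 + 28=672 - 56*s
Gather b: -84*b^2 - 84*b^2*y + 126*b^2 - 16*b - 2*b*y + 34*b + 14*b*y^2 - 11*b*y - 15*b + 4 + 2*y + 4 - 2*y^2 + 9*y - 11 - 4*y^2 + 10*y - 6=b^2*(42 - 84*y) + b*(14*y^2 - 13*y + 3) - 6*y^2 + 21*y - 9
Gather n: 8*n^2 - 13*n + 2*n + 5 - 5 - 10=8*n^2 - 11*n - 10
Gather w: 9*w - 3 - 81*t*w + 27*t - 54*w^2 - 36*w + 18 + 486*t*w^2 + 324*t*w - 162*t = -135*t + w^2*(486*t - 54) + w*(243*t - 27) + 15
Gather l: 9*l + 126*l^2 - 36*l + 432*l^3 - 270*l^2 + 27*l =432*l^3 - 144*l^2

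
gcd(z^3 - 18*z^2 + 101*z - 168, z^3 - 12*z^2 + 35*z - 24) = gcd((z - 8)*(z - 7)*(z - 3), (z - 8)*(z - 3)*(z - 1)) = z^2 - 11*z + 24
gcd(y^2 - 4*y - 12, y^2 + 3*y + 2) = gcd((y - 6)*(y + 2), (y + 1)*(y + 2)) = y + 2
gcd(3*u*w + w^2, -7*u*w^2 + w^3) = w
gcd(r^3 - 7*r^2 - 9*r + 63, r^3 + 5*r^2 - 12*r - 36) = r - 3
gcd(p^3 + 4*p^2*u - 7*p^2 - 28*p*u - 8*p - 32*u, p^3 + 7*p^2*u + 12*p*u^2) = p + 4*u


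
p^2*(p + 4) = p^3 + 4*p^2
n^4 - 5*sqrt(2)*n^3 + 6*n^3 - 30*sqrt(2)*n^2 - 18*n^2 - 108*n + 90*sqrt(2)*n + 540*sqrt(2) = (n + 6)*(n - 5*sqrt(2))*(n - 3*sqrt(2))*(n + 3*sqrt(2))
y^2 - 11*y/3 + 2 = (y - 3)*(y - 2/3)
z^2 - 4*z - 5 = (z - 5)*(z + 1)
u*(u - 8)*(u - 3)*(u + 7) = u^4 - 4*u^3 - 53*u^2 + 168*u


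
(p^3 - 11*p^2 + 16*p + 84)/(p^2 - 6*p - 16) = (p^2 - 13*p + 42)/(p - 8)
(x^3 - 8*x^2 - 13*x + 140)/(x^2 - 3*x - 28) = x - 5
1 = 1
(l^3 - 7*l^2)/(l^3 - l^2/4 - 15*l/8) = 8*l*(7 - l)/(-8*l^2 + 2*l + 15)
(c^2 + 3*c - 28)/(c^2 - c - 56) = (c - 4)/(c - 8)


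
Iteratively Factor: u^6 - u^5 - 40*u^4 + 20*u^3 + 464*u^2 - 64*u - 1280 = (u - 2)*(u^5 + u^4 - 38*u^3 - 56*u^2 + 352*u + 640) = (u - 2)*(u + 4)*(u^4 - 3*u^3 - 26*u^2 + 48*u + 160) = (u - 2)*(u + 2)*(u + 4)*(u^3 - 5*u^2 - 16*u + 80) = (u - 5)*(u - 2)*(u + 2)*(u + 4)*(u^2 - 16) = (u - 5)*(u - 2)*(u + 2)*(u + 4)^2*(u - 4)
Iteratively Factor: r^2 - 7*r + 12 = (r - 3)*(r - 4)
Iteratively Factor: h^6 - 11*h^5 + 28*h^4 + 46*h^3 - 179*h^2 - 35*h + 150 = (h - 3)*(h^5 - 8*h^4 + 4*h^3 + 58*h^2 - 5*h - 50) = (h - 3)*(h - 1)*(h^4 - 7*h^3 - 3*h^2 + 55*h + 50) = (h - 3)*(h - 1)*(h + 2)*(h^3 - 9*h^2 + 15*h + 25) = (h - 5)*(h - 3)*(h - 1)*(h + 2)*(h^2 - 4*h - 5) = (h - 5)^2*(h - 3)*(h - 1)*(h + 2)*(h + 1)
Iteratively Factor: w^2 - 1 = (w + 1)*(w - 1)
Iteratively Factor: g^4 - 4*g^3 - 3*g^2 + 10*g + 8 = (g + 1)*(g^3 - 5*g^2 + 2*g + 8) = (g - 4)*(g + 1)*(g^2 - g - 2) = (g - 4)*(g - 2)*(g + 1)*(g + 1)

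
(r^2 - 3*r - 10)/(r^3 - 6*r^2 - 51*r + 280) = (r + 2)/(r^2 - r - 56)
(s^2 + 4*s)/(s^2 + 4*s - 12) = s*(s + 4)/(s^2 + 4*s - 12)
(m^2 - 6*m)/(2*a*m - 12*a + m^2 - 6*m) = m/(2*a + m)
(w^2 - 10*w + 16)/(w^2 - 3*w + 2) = (w - 8)/(w - 1)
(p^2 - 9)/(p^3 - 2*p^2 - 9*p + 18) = 1/(p - 2)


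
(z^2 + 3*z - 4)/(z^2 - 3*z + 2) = (z + 4)/(z - 2)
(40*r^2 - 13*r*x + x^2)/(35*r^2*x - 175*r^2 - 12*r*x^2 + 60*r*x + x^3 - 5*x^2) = (-8*r + x)/(-7*r*x + 35*r + x^2 - 5*x)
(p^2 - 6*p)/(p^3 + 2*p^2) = (p - 6)/(p*(p + 2))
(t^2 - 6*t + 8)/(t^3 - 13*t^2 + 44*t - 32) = (t - 2)/(t^2 - 9*t + 8)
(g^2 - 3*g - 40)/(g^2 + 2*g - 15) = (g - 8)/(g - 3)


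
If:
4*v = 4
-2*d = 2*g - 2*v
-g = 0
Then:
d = 1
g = 0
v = 1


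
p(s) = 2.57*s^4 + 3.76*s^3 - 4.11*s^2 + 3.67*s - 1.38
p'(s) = 10.28*s^3 + 11.28*s^2 - 8.22*s + 3.67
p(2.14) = 78.40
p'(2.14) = 138.48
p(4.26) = 1076.74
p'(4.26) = 968.09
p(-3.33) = 118.00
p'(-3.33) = -223.47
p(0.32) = -0.48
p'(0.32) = 2.53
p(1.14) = 7.37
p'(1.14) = 24.19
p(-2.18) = -9.82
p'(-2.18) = -31.31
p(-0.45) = -4.10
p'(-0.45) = 8.72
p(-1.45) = -15.44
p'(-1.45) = 7.97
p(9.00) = 19301.55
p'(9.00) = 8337.49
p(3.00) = 282.33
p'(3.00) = 358.09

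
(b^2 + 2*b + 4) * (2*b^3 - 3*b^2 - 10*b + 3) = 2*b^5 + b^4 - 8*b^3 - 29*b^2 - 34*b + 12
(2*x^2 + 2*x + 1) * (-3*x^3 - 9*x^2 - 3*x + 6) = -6*x^5 - 24*x^4 - 27*x^3 - 3*x^2 + 9*x + 6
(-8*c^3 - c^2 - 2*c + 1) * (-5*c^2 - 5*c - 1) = 40*c^5 + 45*c^4 + 23*c^3 + 6*c^2 - 3*c - 1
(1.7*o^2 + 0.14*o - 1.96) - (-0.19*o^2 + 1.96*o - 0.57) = 1.89*o^2 - 1.82*o - 1.39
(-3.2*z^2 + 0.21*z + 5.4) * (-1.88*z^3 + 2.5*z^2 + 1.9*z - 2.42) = 6.016*z^5 - 8.3948*z^4 - 15.707*z^3 + 21.643*z^2 + 9.7518*z - 13.068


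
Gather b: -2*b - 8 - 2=-2*b - 10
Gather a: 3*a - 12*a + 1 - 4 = -9*a - 3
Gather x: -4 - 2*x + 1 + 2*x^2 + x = 2*x^2 - x - 3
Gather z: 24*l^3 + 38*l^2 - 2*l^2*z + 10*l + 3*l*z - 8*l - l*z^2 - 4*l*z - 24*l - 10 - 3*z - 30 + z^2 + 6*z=24*l^3 + 38*l^2 - 22*l + z^2*(1 - l) + z*(-2*l^2 - l + 3) - 40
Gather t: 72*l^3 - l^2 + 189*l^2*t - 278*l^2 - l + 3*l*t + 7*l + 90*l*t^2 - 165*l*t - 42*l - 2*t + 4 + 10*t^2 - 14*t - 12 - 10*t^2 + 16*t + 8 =72*l^3 - 279*l^2 + 90*l*t^2 - 36*l + t*(189*l^2 - 162*l)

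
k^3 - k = k*(k - 1)*(k + 1)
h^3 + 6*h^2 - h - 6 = (h - 1)*(h + 1)*(h + 6)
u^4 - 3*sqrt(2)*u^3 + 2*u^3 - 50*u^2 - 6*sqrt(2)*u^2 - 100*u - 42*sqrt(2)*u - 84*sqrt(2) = (u + 2)*(u - 7*sqrt(2))*(u + sqrt(2))*(u + 3*sqrt(2))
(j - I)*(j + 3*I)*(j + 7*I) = j^3 + 9*I*j^2 - 11*j + 21*I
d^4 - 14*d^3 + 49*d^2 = d^2*(d - 7)^2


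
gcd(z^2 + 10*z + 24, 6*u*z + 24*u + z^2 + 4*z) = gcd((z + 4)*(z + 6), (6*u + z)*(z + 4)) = z + 4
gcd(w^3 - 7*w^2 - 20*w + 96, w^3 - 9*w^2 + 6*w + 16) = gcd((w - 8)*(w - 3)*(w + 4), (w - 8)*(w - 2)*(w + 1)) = w - 8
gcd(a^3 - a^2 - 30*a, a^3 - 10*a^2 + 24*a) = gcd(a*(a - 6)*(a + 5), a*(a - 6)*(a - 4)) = a^2 - 6*a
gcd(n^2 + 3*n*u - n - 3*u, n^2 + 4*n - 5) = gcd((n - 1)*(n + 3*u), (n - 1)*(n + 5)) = n - 1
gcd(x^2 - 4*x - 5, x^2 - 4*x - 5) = x^2 - 4*x - 5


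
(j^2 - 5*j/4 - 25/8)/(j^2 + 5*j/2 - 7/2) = (8*j^2 - 10*j - 25)/(4*(2*j^2 + 5*j - 7))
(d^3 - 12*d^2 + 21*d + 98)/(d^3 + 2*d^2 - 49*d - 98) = (d - 7)/(d + 7)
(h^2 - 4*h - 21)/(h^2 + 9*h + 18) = (h - 7)/(h + 6)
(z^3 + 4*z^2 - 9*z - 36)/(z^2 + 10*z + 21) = (z^2 + z - 12)/(z + 7)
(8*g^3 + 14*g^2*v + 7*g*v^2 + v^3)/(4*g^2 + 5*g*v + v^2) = 2*g + v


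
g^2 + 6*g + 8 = (g + 2)*(g + 4)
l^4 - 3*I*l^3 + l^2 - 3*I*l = l*(l - 3*I)*(l - I)*(l + I)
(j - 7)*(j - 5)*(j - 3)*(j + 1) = j^4 - 14*j^3 + 56*j^2 - 34*j - 105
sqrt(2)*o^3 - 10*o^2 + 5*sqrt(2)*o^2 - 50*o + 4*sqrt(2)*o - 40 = (o + 4)*(o - 5*sqrt(2))*(sqrt(2)*o + sqrt(2))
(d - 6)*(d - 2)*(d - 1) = d^3 - 9*d^2 + 20*d - 12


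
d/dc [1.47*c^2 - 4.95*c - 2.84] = 2.94*c - 4.95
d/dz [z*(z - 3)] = 2*z - 3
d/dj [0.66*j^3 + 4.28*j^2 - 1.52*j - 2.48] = 1.98*j^2 + 8.56*j - 1.52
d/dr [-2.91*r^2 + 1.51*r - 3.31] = 1.51 - 5.82*r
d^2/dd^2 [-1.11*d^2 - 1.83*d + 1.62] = -2.22000000000000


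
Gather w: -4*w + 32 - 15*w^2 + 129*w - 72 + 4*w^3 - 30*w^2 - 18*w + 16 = 4*w^3 - 45*w^2 + 107*w - 24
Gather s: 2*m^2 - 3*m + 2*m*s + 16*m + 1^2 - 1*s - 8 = 2*m^2 + 13*m + s*(2*m - 1) - 7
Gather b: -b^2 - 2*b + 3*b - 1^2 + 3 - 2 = -b^2 + b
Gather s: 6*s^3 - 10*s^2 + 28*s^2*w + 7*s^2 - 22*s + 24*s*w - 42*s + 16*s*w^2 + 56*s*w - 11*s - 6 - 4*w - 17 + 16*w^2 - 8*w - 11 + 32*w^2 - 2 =6*s^3 + s^2*(28*w - 3) + s*(16*w^2 + 80*w - 75) + 48*w^2 - 12*w - 36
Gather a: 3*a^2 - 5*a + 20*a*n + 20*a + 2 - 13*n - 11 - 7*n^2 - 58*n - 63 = 3*a^2 + a*(20*n + 15) - 7*n^2 - 71*n - 72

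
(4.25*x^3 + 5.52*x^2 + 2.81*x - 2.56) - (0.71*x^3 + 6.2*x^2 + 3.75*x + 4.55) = 3.54*x^3 - 0.680000000000001*x^2 - 0.94*x - 7.11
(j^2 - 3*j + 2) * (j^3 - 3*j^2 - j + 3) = j^5 - 6*j^4 + 10*j^3 - 11*j + 6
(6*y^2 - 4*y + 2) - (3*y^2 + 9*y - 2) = 3*y^2 - 13*y + 4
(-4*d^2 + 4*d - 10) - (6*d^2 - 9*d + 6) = -10*d^2 + 13*d - 16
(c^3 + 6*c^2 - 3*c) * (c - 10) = c^4 - 4*c^3 - 63*c^2 + 30*c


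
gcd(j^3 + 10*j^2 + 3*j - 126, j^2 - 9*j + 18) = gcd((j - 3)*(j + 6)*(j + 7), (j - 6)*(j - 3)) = j - 3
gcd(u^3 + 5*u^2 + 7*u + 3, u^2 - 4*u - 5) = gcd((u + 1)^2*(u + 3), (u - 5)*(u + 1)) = u + 1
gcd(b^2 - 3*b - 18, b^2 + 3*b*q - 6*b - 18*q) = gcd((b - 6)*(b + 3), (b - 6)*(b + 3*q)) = b - 6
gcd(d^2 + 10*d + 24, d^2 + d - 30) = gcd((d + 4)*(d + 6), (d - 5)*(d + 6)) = d + 6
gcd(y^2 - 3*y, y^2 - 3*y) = y^2 - 3*y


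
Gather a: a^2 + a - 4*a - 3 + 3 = a^2 - 3*a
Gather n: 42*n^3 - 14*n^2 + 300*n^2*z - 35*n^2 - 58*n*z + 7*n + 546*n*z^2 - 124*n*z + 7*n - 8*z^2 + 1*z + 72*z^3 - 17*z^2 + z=42*n^3 + n^2*(300*z - 49) + n*(546*z^2 - 182*z + 14) + 72*z^3 - 25*z^2 + 2*z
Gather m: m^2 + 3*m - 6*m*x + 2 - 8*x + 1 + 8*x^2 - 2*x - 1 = m^2 + m*(3 - 6*x) + 8*x^2 - 10*x + 2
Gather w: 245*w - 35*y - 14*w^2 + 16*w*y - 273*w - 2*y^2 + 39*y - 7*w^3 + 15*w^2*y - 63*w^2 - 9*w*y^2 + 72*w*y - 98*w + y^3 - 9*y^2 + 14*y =-7*w^3 + w^2*(15*y - 77) + w*(-9*y^2 + 88*y - 126) + y^3 - 11*y^2 + 18*y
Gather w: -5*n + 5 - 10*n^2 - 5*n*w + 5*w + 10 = -10*n^2 - 5*n + w*(5 - 5*n) + 15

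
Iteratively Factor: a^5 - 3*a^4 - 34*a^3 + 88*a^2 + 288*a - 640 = (a - 5)*(a^4 + 2*a^3 - 24*a^2 - 32*a + 128) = (a - 5)*(a + 4)*(a^3 - 2*a^2 - 16*a + 32) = (a - 5)*(a - 2)*(a + 4)*(a^2 - 16) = (a - 5)*(a - 4)*(a - 2)*(a + 4)*(a + 4)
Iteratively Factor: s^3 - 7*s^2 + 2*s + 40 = (s + 2)*(s^2 - 9*s + 20) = (s - 4)*(s + 2)*(s - 5)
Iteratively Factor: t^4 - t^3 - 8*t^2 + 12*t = (t)*(t^3 - t^2 - 8*t + 12) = t*(t - 2)*(t^2 + t - 6) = t*(t - 2)^2*(t + 3)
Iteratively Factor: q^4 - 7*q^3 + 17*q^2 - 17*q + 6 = (q - 2)*(q^3 - 5*q^2 + 7*q - 3) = (q - 2)*(q - 1)*(q^2 - 4*q + 3) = (q - 2)*(q - 1)^2*(q - 3)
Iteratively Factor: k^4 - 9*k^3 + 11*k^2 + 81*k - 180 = (k + 3)*(k^3 - 12*k^2 + 47*k - 60) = (k - 3)*(k + 3)*(k^2 - 9*k + 20) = (k - 4)*(k - 3)*(k + 3)*(k - 5)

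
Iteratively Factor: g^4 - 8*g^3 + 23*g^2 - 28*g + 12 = (g - 2)*(g^3 - 6*g^2 + 11*g - 6) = (g - 3)*(g - 2)*(g^2 - 3*g + 2) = (g - 3)*(g - 2)*(g - 1)*(g - 2)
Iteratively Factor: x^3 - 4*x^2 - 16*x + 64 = (x - 4)*(x^2 - 16) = (x - 4)*(x + 4)*(x - 4)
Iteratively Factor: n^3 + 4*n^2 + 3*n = (n)*(n^2 + 4*n + 3) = n*(n + 3)*(n + 1)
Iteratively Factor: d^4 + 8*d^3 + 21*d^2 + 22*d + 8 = (d + 2)*(d^3 + 6*d^2 + 9*d + 4) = (d + 1)*(d + 2)*(d^2 + 5*d + 4) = (d + 1)^2*(d + 2)*(d + 4)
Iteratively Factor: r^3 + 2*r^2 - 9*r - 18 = (r + 3)*(r^2 - r - 6) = (r + 2)*(r + 3)*(r - 3)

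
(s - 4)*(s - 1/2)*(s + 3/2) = s^3 - 3*s^2 - 19*s/4 + 3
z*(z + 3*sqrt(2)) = z^2 + 3*sqrt(2)*z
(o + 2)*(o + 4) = o^2 + 6*o + 8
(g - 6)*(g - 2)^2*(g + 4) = g^4 - 6*g^3 - 12*g^2 + 88*g - 96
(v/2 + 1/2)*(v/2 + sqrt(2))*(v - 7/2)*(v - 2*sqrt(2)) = v^4/4 - 5*v^3/8 - 23*v^2/8 + 5*v + 7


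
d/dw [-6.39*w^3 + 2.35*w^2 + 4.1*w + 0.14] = -19.17*w^2 + 4.7*w + 4.1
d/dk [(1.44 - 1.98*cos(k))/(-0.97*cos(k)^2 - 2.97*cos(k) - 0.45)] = (1.9206*cos(k)^2 - 2.7936*cos(k) - 5.1678)*sin(k)/(0.9409*cos(k)^4 + 5.7618*cos(k)^3 + 9.6939*cos(k)^2 + 2.673*cos(k) + 0.2025)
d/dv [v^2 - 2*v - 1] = 2*v - 2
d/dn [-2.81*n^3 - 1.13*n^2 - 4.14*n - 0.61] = -8.43*n^2 - 2.26*n - 4.14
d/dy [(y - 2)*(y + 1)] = 2*y - 1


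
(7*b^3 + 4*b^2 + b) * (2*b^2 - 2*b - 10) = 14*b^5 - 6*b^4 - 76*b^3 - 42*b^2 - 10*b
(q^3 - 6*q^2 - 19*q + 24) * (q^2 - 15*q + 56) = q^5 - 21*q^4 + 127*q^3 - 27*q^2 - 1424*q + 1344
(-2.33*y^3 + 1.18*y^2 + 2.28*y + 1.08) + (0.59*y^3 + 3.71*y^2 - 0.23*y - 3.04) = -1.74*y^3 + 4.89*y^2 + 2.05*y - 1.96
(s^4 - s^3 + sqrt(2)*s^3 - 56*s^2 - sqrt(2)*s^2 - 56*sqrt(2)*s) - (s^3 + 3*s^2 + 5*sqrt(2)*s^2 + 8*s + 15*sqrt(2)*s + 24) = s^4 - 2*s^3 + sqrt(2)*s^3 - 59*s^2 - 6*sqrt(2)*s^2 - 71*sqrt(2)*s - 8*s - 24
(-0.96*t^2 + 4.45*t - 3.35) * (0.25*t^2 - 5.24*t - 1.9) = -0.24*t^4 + 6.1429*t^3 - 22.3315*t^2 + 9.099*t + 6.365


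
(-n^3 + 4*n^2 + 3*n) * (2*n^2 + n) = -2*n^5 + 7*n^4 + 10*n^3 + 3*n^2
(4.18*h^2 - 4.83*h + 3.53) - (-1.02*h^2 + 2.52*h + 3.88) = 5.2*h^2 - 7.35*h - 0.35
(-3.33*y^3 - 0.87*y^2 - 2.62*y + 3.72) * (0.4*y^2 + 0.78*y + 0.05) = -1.332*y^5 - 2.9454*y^4 - 1.8931*y^3 - 0.5991*y^2 + 2.7706*y + 0.186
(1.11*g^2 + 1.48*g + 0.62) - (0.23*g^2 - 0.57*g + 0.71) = 0.88*g^2 + 2.05*g - 0.09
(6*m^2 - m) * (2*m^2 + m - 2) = 12*m^4 + 4*m^3 - 13*m^2 + 2*m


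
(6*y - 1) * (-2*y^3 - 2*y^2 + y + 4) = -12*y^4 - 10*y^3 + 8*y^2 + 23*y - 4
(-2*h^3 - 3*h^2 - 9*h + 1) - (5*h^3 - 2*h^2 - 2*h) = -7*h^3 - h^2 - 7*h + 1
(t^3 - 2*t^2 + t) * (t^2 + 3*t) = t^5 + t^4 - 5*t^3 + 3*t^2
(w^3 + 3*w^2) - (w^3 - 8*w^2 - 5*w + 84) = 11*w^2 + 5*w - 84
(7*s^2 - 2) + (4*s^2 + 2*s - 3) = 11*s^2 + 2*s - 5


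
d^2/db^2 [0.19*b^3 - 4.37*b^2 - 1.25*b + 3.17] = 1.14*b - 8.74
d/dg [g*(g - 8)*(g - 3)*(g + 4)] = 4*g^3 - 21*g^2 - 40*g + 96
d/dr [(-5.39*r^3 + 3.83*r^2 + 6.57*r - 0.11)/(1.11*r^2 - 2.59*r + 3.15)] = (-5.9829*r^4 + 27.9202*r^3 - 68.1479*r^2 + 24.3732*r + 20.4106)/(1.2321*r^4 - 5.7498*r^3 + 13.7011*r^2 - 16.317*r + 9.9225)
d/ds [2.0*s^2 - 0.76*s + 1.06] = 4.0*s - 0.76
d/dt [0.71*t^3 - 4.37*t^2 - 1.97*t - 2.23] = 2.13*t^2 - 8.74*t - 1.97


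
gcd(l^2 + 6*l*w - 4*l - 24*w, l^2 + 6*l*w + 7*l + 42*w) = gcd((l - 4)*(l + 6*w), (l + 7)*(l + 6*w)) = l + 6*w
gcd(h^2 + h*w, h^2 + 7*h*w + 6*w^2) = h + w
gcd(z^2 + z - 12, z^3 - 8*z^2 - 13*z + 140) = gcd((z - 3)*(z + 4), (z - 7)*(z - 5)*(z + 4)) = z + 4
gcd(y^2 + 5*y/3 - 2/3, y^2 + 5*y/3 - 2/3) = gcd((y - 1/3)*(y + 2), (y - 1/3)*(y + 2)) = y^2 + 5*y/3 - 2/3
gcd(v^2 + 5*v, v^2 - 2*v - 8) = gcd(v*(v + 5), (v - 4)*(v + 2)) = 1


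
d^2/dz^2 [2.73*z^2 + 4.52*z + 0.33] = 5.46000000000000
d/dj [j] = 1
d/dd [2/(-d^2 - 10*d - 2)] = 4*(d + 5)/(d^2 + 10*d + 2)^2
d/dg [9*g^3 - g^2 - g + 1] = 27*g^2 - 2*g - 1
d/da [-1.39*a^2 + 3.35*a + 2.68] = 3.35 - 2.78*a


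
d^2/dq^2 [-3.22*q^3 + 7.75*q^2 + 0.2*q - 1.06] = 15.5 - 19.32*q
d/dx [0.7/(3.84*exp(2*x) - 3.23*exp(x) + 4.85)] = (2.261 - 5.376*exp(x))*exp(x)/(3.84*exp(2*x) - 3.23*exp(x) + 4.85)^2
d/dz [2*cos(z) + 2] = -2*sin(z)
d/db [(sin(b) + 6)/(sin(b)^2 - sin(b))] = (-cos(b) - 12/tan(b) + 6*cos(b)/sin(b)^2)/(sin(b) - 1)^2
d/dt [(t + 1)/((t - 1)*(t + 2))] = (-t^2 - 2*t - 3)/(t^4 + 2*t^3 - 3*t^2 - 4*t + 4)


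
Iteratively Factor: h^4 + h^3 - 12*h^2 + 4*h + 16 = (h - 2)*(h^3 + 3*h^2 - 6*h - 8) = (h - 2)^2*(h^2 + 5*h + 4) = (h - 2)^2*(h + 4)*(h + 1)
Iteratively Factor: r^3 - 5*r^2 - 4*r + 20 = (r - 5)*(r^2 - 4) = (r - 5)*(r - 2)*(r + 2)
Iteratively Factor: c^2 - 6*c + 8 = (c - 2)*(c - 4)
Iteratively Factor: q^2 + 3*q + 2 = (q + 1)*(q + 2)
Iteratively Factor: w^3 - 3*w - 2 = (w - 2)*(w^2 + 2*w + 1) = (w - 2)*(w + 1)*(w + 1)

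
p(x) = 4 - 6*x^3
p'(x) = -18*x^2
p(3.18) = -188.94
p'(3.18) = -182.02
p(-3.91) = 362.66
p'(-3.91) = -275.19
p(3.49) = -251.05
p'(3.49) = -219.24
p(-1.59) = 28.12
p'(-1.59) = -45.51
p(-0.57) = 5.11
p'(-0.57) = -5.85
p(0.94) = -0.98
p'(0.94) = -15.90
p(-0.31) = 4.18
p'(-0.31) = -1.73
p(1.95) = -40.49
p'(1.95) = -68.44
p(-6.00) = 1300.00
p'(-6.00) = -648.00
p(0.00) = 4.00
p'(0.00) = 0.00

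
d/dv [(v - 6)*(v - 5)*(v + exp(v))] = (v - 6)*(v - 5)*(exp(v) + 1) + (v - 6)*(v + exp(v)) + (v - 5)*(v + exp(v))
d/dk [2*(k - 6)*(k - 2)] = 4*k - 16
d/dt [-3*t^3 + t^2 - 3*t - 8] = -9*t^2 + 2*t - 3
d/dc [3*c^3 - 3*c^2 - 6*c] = 9*c^2 - 6*c - 6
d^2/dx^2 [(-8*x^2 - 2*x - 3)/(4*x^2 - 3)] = 8*(-8*x^3 - 108*x^2 - 18*x - 27)/(64*x^6 - 144*x^4 + 108*x^2 - 27)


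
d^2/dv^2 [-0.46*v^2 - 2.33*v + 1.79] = -0.920000000000000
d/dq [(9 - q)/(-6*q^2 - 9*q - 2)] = (-6*q^2 + 108*q + 83)/(36*q^4 + 108*q^3 + 105*q^2 + 36*q + 4)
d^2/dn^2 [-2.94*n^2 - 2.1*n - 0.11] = -5.88000000000000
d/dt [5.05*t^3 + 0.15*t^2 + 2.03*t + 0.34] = 15.15*t^2 + 0.3*t + 2.03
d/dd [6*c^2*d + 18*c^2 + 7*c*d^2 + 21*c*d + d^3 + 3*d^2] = 6*c^2 + 14*c*d + 21*c + 3*d^2 + 6*d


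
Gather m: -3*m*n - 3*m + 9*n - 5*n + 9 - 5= m*(-3*n - 3) + 4*n + 4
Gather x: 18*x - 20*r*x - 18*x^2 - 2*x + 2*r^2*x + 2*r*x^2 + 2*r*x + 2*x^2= x^2*(2*r - 16) + x*(2*r^2 - 18*r + 16)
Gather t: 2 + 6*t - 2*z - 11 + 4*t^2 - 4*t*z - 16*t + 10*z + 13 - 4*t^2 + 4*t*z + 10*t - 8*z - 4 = 0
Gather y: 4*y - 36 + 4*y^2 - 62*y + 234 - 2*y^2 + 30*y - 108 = 2*y^2 - 28*y + 90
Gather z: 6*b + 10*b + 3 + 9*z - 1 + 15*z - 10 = 16*b + 24*z - 8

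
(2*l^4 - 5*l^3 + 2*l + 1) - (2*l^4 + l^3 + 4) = -6*l^3 + 2*l - 3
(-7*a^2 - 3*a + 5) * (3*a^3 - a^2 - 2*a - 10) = -21*a^5 - 2*a^4 + 32*a^3 + 71*a^2 + 20*a - 50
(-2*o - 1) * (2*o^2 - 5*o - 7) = -4*o^3 + 8*o^2 + 19*o + 7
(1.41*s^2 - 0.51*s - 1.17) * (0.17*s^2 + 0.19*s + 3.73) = 0.2397*s^4 + 0.1812*s^3 + 4.9635*s^2 - 2.1246*s - 4.3641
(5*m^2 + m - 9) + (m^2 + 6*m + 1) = 6*m^2 + 7*m - 8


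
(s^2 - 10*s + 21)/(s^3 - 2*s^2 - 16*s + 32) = (s^2 - 10*s + 21)/(s^3 - 2*s^2 - 16*s + 32)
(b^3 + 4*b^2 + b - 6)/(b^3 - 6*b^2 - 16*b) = (b^2 + 2*b - 3)/(b*(b - 8))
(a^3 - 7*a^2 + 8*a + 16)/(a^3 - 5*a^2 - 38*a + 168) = (a^2 - 3*a - 4)/(a^2 - a - 42)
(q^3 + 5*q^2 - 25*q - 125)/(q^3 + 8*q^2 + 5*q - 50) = (q - 5)/(q - 2)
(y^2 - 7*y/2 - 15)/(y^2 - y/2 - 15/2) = (y - 6)/(y - 3)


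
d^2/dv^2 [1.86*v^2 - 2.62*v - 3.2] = 3.72000000000000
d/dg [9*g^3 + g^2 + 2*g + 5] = 27*g^2 + 2*g + 2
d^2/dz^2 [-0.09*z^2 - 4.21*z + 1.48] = -0.180000000000000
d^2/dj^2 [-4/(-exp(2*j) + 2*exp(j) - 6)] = 8*((1 - 2*exp(j))*(exp(2*j) - 2*exp(j) + 6) + 4*(1 - exp(j))^2*exp(j))*exp(j)/(exp(2*j) - 2*exp(j) + 6)^3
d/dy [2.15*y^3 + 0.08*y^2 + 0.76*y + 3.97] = 6.45*y^2 + 0.16*y + 0.76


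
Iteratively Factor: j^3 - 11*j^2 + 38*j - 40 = (j - 5)*(j^2 - 6*j + 8) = (j - 5)*(j - 2)*(j - 4)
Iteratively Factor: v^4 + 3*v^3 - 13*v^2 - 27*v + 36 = (v - 1)*(v^3 + 4*v^2 - 9*v - 36) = (v - 1)*(v + 3)*(v^2 + v - 12) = (v - 1)*(v + 3)*(v + 4)*(v - 3)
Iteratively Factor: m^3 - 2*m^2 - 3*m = (m - 3)*(m^2 + m) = (m - 3)*(m + 1)*(m)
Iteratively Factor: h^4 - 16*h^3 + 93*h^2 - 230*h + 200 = (h - 4)*(h^3 - 12*h^2 + 45*h - 50) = (h - 5)*(h - 4)*(h^2 - 7*h + 10) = (h - 5)*(h - 4)*(h - 2)*(h - 5)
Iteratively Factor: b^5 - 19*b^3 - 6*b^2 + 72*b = (b + 3)*(b^4 - 3*b^3 - 10*b^2 + 24*b) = (b + 3)^2*(b^3 - 6*b^2 + 8*b) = (b - 2)*(b + 3)^2*(b^2 - 4*b) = (b - 4)*(b - 2)*(b + 3)^2*(b)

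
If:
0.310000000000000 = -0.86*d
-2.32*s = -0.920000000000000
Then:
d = -0.36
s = 0.40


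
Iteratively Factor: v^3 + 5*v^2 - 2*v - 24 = (v + 3)*(v^2 + 2*v - 8) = (v - 2)*(v + 3)*(v + 4)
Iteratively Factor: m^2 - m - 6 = (m + 2)*(m - 3)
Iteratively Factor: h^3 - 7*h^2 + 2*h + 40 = (h - 4)*(h^2 - 3*h - 10) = (h - 5)*(h - 4)*(h + 2)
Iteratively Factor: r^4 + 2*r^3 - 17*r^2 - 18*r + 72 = (r - 3)*(r^3 + 5*r^2 - 2*r - 24) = (r - 3)*(r - 2)*(r^2 + 7*r + 12) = (r - 3)*(r - 2)*(r + 3)*(r + 4)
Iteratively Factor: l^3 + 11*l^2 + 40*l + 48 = (l + 3)*(l^2 + 8*l + 16) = (l + 3)*(l + 4)*(l + 4)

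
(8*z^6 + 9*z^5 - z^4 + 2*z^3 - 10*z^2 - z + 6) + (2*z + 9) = 8*z^6 + 9*z^5 - z^4 + 2*z^3 - 10*z^2 + z + 15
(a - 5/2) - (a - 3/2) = -1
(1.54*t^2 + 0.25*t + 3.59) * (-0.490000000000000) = -0.7546*t^2 - 0.1225*t - 1.7591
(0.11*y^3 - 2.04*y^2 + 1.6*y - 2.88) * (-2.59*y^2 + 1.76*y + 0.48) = -0.2849*y^5 + 5.4772*y^4 - 7.6816*y^3 + 9.296*y^2 - 4.3008*y - 1.3824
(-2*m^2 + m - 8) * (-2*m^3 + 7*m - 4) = 4*m^5 - 2*m^4 + 2*m^3 + 15*m^2 - 60*m + 32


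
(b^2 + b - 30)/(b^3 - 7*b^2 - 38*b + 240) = 1/(b - 8)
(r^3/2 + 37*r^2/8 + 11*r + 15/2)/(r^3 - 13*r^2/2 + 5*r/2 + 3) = (4*r^3 + 37*r^2 + 88*r + 60)/(4*(2*r^3 - 13*r^2 + 5*r + 6))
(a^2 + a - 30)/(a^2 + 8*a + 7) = (a^2 + a - 30)/(a^2 + 8*a + 7)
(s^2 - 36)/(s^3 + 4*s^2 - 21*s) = (s^2 - 36)/(s*(s^2 + 4*s - 21))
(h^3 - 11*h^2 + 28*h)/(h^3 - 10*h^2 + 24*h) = (h - 7)/(h - 6)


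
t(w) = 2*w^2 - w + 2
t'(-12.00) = -49.00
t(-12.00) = 302.00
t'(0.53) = 1.12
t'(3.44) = 12.76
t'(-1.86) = -8.44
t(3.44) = 22.23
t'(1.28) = 4.12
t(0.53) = 2.03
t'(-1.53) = -7.12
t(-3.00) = 23.00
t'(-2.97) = -12.88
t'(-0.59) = -3.36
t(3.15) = 18.70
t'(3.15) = 11.60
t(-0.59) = 3.29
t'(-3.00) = -13.00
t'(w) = 4*w - 1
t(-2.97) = 22.61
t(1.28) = 4.00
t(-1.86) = 10.78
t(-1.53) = 8.21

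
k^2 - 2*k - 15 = (k - 5)*(k + 3)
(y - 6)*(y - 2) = y^2 - 8*y + 12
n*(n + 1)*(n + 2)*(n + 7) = n^4 + 10*n^3 + 23*n^2 + 14*n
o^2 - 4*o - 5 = (o - 5)*(o + 1)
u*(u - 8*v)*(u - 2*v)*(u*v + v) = u^4*v - 10*u^3*v^2 + u^3*v + 16*u^2*v^3 - 10*u^2*v^2 + 16*u*v^3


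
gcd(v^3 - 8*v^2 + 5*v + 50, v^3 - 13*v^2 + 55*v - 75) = v^2 - 10*v + 25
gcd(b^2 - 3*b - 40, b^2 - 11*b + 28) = 1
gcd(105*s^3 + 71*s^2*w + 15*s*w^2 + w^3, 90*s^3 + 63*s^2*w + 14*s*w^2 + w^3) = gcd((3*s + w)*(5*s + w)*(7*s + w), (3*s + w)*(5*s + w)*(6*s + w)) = 15*s^2 + 8*s*w + w^2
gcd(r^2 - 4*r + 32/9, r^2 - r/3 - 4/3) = r - 4/3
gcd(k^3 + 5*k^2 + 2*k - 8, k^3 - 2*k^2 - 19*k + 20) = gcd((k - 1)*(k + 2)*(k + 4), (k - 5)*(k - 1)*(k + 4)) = k^2 + 3*k - 4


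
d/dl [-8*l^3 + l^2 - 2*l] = -24*l^2 + 2*l - 2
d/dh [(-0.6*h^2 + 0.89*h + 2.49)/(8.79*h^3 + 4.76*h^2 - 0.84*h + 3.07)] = (5.274*h^4 - 15.6462*h^3 - 69.3937*h^2 - 27.3888*h + 4.8239)/(77.2641*h^6 + 83.6808*h^5 + 7.8904*h^4 + 45.9738*h^3 + 29.932*h^2 - 5.1576*h + 9.4249)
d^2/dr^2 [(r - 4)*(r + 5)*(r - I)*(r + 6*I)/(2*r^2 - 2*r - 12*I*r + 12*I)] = (r^6 + r^5*(-3 - 18*I) + r^4*(-105 + 54*I) + r^3*(185 - 396*I) + r^2*(-288 + 774*I) + r*(-1548 + 1512*I) + 5088 + 2736*I)/(r^6 + r^5*(-3 - 18*I) + r^4*(-105 + 54*I) + r^3*(323 + 162*I) + r^2*(-324 - 630*I) + r*(108 + 648*I) - 216*I)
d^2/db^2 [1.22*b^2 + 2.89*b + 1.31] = 2.44000000000000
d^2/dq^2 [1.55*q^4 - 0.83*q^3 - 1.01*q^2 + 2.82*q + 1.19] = 18.6*q^2 - 4.98*q - 2.02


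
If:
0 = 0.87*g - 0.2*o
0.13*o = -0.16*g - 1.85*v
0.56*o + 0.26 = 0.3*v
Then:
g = -0.10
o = -0.44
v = 0.04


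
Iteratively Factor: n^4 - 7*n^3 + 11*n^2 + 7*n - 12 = (n + 1)*(n^3 - 8*n^2 + 19*n - 12) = (n - 3)*(n + 1)*(n^2 - 5*n + 4) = (n - 3)*(n - 1)*(n + 1)*(n - 4)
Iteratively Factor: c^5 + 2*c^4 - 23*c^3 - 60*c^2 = (c - 5)*(c^4 + 7*c^3 + 12*c^2) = (c - 5)*(c + 4)*(c^3 + 3*c^2) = c*(c - 5)*(c + 4)*(c^2 + 3*c) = c^2*(c - 5)*(c + 4)*(c + 3)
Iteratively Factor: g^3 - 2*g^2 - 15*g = (g)*(g^2 - 2*g - 15) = g*(g + 3)*(g - 5)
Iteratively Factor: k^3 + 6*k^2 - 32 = (k - 2)*(k^2 + 8*k + 16) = (k - 2)*(k + 4)*(k + 4)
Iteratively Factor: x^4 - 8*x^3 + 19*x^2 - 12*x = (x)*(x^3 - 8*x^2 + 19*x - 12) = x*(x - 4)*(x^2 - 4*x + 3) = x*(x - 4)*(x - 1)*(x - 3)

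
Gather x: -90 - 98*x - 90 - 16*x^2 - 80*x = -16*x^2 - 178*x - 180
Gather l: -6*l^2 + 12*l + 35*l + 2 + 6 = -6*l^2 + 47*l + 8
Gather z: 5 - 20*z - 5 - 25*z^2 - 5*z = -25*z^2 - 25*z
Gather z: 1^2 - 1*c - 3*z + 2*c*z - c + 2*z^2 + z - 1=-2*c + 2*z^2 + z*(2*c - 2)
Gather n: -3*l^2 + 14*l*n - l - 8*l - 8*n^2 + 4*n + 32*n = -3*l^2 - 9*l - 8*n^2 + n*(14*l + 36)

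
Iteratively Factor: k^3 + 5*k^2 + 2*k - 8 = (k + 4)*(k^2 + k - 2) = (k - 1)*(k + 4)*(k + 2)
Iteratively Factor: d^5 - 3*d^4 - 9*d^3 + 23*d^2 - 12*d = (d)*(d^4 - 3*d^3 - 9*d^2 + 23*d - 12) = d*(d - 1)*(d^3 - 2*d^2 - 11*d + 12) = d*(d - 1)^2*(d^2 - d - 12) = d*(d - 4)*(d - 1)^2*(d + 3)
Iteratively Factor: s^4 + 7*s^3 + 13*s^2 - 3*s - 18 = (s - 1)*(s^3 + 8*s^2 + 21*s + 18) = (s - 1)*(s + 2)*(s^2 + 6*s + 9) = (s - 1)*(s + 2)*(s + 3)*(s + 3)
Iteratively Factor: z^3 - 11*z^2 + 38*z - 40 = (z - 5)*(z^2 - 6*z + 8) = (z - 5)*(z - 2)*(z - 4)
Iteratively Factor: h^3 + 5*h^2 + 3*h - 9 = (h - 1)*(h^2 + 6*h + 9) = (h - 1)*(h + 3)*(h + 3)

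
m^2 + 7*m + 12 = (m + 3)*(m + 4)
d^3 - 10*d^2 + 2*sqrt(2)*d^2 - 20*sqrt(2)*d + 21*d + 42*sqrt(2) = (d - 7)*(d - 3)*(d + 2*sqrt(2))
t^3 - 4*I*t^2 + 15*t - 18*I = (t - 6*I)*(t - I)*(t + 3*I)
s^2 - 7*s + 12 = (s - 4)*(s - 3)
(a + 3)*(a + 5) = a^2 + 8*a + 15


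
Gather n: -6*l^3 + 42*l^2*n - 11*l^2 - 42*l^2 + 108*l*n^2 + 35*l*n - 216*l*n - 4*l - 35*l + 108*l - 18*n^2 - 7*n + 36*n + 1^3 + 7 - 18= -6*l^3 - 53*l^2 + 69*l + n^2*(108*l - 18) + n*(42*l^2 - 181*l + 29) - 10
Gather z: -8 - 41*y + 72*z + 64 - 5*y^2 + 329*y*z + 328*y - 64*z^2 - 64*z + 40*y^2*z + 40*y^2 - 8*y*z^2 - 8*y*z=35*y^2 + 287*y + z^2*(-8*y - 64) + z*(40*y^2 + 321*y + 8) + 56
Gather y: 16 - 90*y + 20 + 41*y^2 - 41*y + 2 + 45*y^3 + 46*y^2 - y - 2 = 45*y^3 + 87*y^2 - 132*y + 36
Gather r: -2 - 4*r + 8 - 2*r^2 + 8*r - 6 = -2*r^2 + 4*r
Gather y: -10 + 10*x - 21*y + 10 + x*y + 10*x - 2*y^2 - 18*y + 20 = 20*x - 2*y^2 + y*(x - 39) + 20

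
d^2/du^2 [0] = 0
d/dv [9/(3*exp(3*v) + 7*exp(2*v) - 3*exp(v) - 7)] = (-81*exp(2*v) - 126*exp(v) + 27)*exp(v)/(3*exp(3*v) + 7*exp(2*v) - 3*exp(v) - 7)^2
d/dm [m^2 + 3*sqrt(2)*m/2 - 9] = 2*m + 3*sqrt(2)/2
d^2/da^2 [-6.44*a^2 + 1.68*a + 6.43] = -12.8800000000000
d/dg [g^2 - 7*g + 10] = 2*g - 7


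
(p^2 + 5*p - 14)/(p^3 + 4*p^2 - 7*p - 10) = (p + 7)/(p^2 + 6*p + 5)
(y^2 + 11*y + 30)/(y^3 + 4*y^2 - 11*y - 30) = (y + 6)/(y^2 - y - 6)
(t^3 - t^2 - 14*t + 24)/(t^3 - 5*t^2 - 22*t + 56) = (t - 3)/(t - 7)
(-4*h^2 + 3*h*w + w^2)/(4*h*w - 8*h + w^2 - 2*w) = (-h + w)/(w - 2)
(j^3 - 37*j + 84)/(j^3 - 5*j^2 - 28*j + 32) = (j^3 - 37*j + 84)/(j^3 - 5*j^2 - 28*j + 32)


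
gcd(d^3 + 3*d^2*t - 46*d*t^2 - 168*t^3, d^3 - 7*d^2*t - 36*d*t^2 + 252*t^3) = -d^2 + d*t + 42*t^2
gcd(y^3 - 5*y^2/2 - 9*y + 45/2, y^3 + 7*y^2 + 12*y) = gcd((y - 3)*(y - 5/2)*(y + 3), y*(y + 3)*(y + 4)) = y + 3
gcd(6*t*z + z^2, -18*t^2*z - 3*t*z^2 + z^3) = z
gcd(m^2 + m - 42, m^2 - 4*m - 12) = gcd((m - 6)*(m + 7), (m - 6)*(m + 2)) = m - 6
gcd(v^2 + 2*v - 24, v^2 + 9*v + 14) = 1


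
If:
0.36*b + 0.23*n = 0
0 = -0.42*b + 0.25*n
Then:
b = 0.00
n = 0.00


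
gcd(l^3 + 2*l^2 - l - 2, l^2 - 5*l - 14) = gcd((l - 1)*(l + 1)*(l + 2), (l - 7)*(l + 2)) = l + 2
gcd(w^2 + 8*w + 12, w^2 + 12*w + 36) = w + 6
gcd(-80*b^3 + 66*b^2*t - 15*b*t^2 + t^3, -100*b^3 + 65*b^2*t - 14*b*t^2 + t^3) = -5*b + t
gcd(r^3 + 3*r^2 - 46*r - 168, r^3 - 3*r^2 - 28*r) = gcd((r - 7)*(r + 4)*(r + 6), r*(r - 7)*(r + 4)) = r^2 - 3*r - 28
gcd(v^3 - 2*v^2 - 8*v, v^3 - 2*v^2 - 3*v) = v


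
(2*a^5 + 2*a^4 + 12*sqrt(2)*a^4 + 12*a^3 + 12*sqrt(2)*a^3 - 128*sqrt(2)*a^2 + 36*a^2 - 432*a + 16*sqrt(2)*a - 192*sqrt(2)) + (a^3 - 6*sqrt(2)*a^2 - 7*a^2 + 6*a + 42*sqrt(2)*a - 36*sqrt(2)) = 2*a^5 + 2*a^4 + 12*sqrt(2)*a^4 + 13*a^3 + 12*sqrt(2)*a^3 - 134*sqrt(2)*a^2 + 29*a^2 - 426*a + 58*sqrt(2)*a - 228*sqrt(2)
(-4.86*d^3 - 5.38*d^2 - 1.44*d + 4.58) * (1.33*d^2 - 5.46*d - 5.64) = -6.4638*d^5 + 19.3802*d^4 + 54.87*d^3 + 44.297*d^2 - 16.8852*d - 25.8312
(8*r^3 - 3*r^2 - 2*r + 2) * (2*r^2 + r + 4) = 16*r^5 + 2*r^4 + 25*r^3 - 10*r^2 - 6*r + 8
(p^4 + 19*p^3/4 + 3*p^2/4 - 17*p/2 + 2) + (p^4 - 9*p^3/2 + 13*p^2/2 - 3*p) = 2*p^4 + p^3/4 + 29*p^2/4 - 23*p/2 + 2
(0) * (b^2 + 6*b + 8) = 0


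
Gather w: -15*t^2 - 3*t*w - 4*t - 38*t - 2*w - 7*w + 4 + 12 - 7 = -15*t^2 - 42*t + w*(-3*t - 9) + 9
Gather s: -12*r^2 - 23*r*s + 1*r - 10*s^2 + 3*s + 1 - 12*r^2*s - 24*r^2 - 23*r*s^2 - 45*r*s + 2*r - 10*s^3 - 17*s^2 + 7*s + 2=-36*r^2 + 3*r - 10*s^3 + s^2*(-23*r - 27) + s*(-12*r^2 - 68*r + 10) + 3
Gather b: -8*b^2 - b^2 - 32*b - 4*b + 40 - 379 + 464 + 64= -9*b^2 - 36*b + 189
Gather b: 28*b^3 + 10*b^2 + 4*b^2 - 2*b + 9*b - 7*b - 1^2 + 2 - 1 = 28*b^3 + 14*b^2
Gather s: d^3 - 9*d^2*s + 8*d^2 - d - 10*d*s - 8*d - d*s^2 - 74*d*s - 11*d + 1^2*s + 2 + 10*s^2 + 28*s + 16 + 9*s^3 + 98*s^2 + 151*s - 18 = d^3 + 8*d^2 - 20*d + 9*s^3 + s^2*(108 - d) + s*(-9*d^2 - 84*d + 180)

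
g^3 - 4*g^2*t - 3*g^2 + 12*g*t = g*(g - 3)*(g - 4*t)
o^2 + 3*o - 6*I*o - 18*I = (o + 3)*(o - 6*I)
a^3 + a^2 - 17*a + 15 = (a - 3)*(a - 1)*(a + 5)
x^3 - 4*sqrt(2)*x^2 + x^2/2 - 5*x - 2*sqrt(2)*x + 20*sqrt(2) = (x - 2)*(x + 5/2)*(x - 4*sqrt(2))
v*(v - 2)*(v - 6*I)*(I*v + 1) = I*v^4 + 7*v^3 - 2*I*v^3 - 14*v^2 - 6*I*v^2 + 12*I*v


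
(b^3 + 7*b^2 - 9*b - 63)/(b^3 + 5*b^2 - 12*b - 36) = (b^2 + 10*b + 21)/(b^2 + 8*b + 12)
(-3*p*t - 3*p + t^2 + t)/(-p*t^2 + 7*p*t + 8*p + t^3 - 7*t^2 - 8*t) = (3*p - t)/(p*t - 8*p - t^2 + 8*t)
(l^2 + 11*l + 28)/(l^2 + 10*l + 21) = (l + 4)/(l + 3)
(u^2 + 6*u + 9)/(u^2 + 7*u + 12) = (u + 3)/(u + 4)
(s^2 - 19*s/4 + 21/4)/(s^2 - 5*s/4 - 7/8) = 2*(s - 3)/(2*s + 1)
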